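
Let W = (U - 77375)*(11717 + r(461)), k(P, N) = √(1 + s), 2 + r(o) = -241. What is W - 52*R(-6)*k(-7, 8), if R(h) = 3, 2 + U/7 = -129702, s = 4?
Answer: -11305366622 - 156*√5 ≈ -1.1305e+10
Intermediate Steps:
U = -907928 (U = -14 + 7*(-129702) = -14 - 907914 = -907928)
r(o) = -243 (r(o) = -2 - 241 = -243)
k(P, N) = √5 (k(P, N) = √(1 + 4) = √5)
W = -11305366622 (W = (-907928 - 77375)*(11717 - 243) = -985303*11474 = -11305366622)
W - 52*R(-6)*k(-7, 8) = -11305366622 - 52*3*√5 = -11305366622 - 156*√5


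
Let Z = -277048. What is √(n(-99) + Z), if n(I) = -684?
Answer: 14*I*√1417 ≈ 527.0*I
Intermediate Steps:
√(n(-99) + Z) = √(-684 - 277048) = √(-277732) = 14*I*√1417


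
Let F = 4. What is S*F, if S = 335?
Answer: 1340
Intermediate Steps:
S*F = 335*4 = 1340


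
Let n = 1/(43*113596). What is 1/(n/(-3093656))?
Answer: -15111358719968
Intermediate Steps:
n = 1/4884628 ≈ 2.0472e-7
1/(n/(-3093656)) = 1/((1/4884628)/(-3093656)) = 1/((1/4884628)*(-1/3093656)) = 1/(-1/15111358719968) = -15111358719968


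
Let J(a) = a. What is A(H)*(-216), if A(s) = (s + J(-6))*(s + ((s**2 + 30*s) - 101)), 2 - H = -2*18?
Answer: -17425152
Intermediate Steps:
H = 38 (H = 2 - (-2)*18 = 2 - 1*(-36) = 2 + 36 = 38)
A(s) = (-6 + s)*(-101 + s**2 + 31*s) (A(s) = (s - 6)*(s + ((s**2 + 30*s) - 101)) = (-6 + s)*(s + (-101 + s**2 + 30*s)) = (-6 + s)*(-101 + s**2 + 31*s))
A(H)*(-216) = (606 + 38**3 - 287*38 + 25*38**2)*(-216) = (606 + 54872 - 10906 + 25*1444)*(-216) = (606 + 54872 - 10906 + 36100)*(-216) = 80672*(-216) = -17425152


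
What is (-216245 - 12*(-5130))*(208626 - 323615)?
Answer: 17787073465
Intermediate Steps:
(-216245 - 12*(-5130))*(208626 - 323615) = (-216245 + 61560)*(-114989) = -154685*(-114989) = 17787073465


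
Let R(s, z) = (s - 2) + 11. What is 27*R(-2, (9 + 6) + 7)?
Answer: 189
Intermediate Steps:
R(s, z) = 9 + s (R(s, z) = (-2 + s) + 11 = 9 + s)
27*R(-2, (9 + 6) + 7) = 27*(9 - 2) = 27*7 = 189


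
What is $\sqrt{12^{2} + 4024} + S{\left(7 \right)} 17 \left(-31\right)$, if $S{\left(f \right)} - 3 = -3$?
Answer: $2 \sqrt{1042} \approx 64.56$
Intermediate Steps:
$S{\left(f \right)} = 0$ ($S{\left(f \right)} = 3 - 3 = 0$)
$\sqrt{12^{2} + 4024} + S{\left(7 \right)} 17 \left(-31\right) = \sqrt{12^{2} + 4024} + 0 \cdot 17 \left(-31\right) = \sqrt{144 + 4024} + 0 \left(-31\right) = \sqrt{4168} + 0 = 2 \sqrt{1042} + 0 = 2 \sqrt{1042}$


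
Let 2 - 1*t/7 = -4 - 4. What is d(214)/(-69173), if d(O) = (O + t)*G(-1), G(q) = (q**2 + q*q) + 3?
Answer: -1420/69173 ≈ -0.020528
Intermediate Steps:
t = 70 (t = 14 - 7*(-4 - 4) = 14 - 7*(-8) = 14 + 56 = 70)
G(q) = 3 + 2*q**2 (G(q) = (q**2 + q**2) + 3 = 2*q**2 + 3 = 3 + 2*q**2)
d(O) = 350 + 5*O (d(O) = (O + 70)*(3 + 2*(-1)**2) = (70 + O)*(3 + 2*1) = (70 + O)*(3 + 2) = (70 + O)*5 = 350 + 5*O)
d(214)/(-69173) = (350 + 5*214)/(-69173) = (350 + 1070)*(-1/69173) = 1420*(-1/69173) = -1420/69173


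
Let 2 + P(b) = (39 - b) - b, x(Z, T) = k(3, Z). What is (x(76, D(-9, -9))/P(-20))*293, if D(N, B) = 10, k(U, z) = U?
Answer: 879/77 ≈ 11.416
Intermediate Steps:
x(Z, T) = 3
P(b) = 37 - 2*b (P(b) = -2 + ((39 - b) - b) = -2 + (39 - 2*b) = 37 - 2*b)
(x(76, D(-9, -9))/P(-20))*293 = (3/(37 - 2*(-20)))*293 = (3/(37 + 40))*293 = (3/77)*293 = 879/77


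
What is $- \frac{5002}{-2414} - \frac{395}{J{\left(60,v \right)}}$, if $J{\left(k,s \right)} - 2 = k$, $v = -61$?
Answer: $- \frac{321703}{74834} \approx -4.2989$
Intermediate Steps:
$J{\left(k,s \right)} = 2 + k$
$- \frac{5002}{-2414} - \frac{395}{J{\left(60,v \right)}} = - \frac{5002}{-2414} - \frac{395}{2 + 60} = \left(-5002\right) \left(- \frac{1}{2414}\right) - \frac{395}{62} = \frac{2501}{1207} - \frac{395}{62} = - \frac{321703}{74834}$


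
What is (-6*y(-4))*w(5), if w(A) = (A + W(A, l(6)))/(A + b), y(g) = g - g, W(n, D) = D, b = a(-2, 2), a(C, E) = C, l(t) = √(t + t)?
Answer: 0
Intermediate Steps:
l(t) = √2*√t (l(t) = √(2*t) = √2*√t)
b = -2
y(g) = 0
w(A) = (A + 2*√3)/(-2 + A) (w(A) = (A + √2*√6)/(A - 2) = (A + 2*√3)/(-2 + A))
(-6*y(-4))*w(5) = (-6*0)*((5 + 2*√3)/(-2 + 5)) = 0*((5 + 2*√3)/3) = 0*(5/3 + 2*√3/3) = 0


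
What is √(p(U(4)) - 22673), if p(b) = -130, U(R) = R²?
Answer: I*√22803 ≈ 151.01*I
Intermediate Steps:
√(p(U(4)) - 22673) = √(-130 - 22673) = √(-22803) = I*√22803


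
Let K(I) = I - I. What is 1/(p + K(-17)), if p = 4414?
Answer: 1/4414 ≈ 0.00022655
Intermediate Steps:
K(I) = 0
1/(p + K(-17)) = 1/(4414 + 0) = 1/4414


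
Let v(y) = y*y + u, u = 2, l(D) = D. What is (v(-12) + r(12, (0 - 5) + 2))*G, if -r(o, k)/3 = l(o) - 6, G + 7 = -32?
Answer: -4992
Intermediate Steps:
G = -39 (G = -7 - 32 = -39)
r(o, k) = 18 - 3*o (r(o, k) = -3*(o - 6) = -3*(-6 + o) = 18 - 3*o)
v(y) = 2 + y**2 (v(y) = y*y + 2 = y**2 + 2 = 2 + y**2)
(v(-12) + r(12, (0 - 5) + 2))*G = ((2 + (-12)**2) + (18 - 3*12))*(-39) = ((2 + 144) + (18 - 36))*(-39) = (146 - 18)*(-39) = 128*(-39) = -4992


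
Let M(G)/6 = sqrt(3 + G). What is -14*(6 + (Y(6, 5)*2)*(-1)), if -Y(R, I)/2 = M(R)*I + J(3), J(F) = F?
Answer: -5292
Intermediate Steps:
M(G) = 6*sqrt(3 + G)
Y(R, I) = -6 - 12*I*sqrt(3 + R) (Y(R, I) = -2*((6*sqrt(3 + R))*I + 3) = -2*(6*I*sqrt(3 + R) + 3) = -2*(3 + 6*I*sqrt(3 + R)) = -6 - 12*I*sqrt(3 + R))
-14*(6 + (Y(6, 5)*2)*(-1)) = -14*(6 + ((-6 - 12*5*sqrt(3 + 6))*2)*(-1)) = -14*(6 + ((-6 - 12*5*sqrt(9))*2)*(-1)) = -14*(6 + ((-6 - 12*5*3)*2)*(-1)) = -14*(6 + ((-6 - 180)*2)*(-1)) = -14*(6 - 186*2*(-1)) = -14*(6 - 372*(-1)) = -14*(6 + 372) = -14*378 = -5292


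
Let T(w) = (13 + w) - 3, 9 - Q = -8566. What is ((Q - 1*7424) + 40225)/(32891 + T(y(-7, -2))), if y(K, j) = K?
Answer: 20688/16447 ≈ 1.2579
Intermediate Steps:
Q = 8575 (Q = 9 - 1*(-8566) = 9 + 8566 = 8575)
T(w) = 10 + w
((Q - 1*7424) + 40225)/(32891 + T(y(-7, -2))) = ((8575 - 1*7424) + 40225)/(32891 + (10 - 7)) = ((8575 - 7424) + 40225)/(32891 + 3) = (1151 + 40225)/32894 = 41376*(1/32894) = 20688/16447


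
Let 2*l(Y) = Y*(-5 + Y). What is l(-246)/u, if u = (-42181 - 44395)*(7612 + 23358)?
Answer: -30873/2681258720 ≈ -1.1514e-5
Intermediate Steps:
u = -2681258720 (u = -86576*30970 = -2681258720)
l(Y) = Y*(-5 + Y)/2 (l(Y) = (Y*(-5 + Y))/2 = Y*(-5 + Y)/2)
l(-246)/u = ((1/2)*(-246)*(-5 - 246))/(-2681258720) = ((1/2)*(-246)*(-251))*(-1/2681258720) = 30873*(-1/2681258720) = -30873/2681258720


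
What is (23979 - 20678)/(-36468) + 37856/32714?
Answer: 636271847/596507076 ≈ 1.0667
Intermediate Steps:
(23979 - 20678)/(-36468) + 37856/32714 = 3301*(-1/36468) + 37856*(1/32714) = -3301/36468 + 18928/16357 = 636271847/596507076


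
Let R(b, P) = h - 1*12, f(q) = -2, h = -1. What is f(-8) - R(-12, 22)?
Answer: 11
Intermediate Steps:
R(b, P) = -13 (R(b, P) = -1 - 1*12 = -1 - 12 = -13)
f(-8) - R(-12, 22) = -2 - 1*(-13) = -2 + 13 = 11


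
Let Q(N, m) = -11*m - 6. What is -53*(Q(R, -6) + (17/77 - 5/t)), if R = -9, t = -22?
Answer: -493377/154 ≈ -3203.7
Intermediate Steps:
Q(N, m) = -6 - 11*m
-53*(Q(R, -6) + (17/77 - 5/t)) = -53*((-6 - 11*(-6)) + (17/77 - 5/(-22))) = -53*((-6 + 66) + (17*(1/77) - 5*(-1/22))) = -53*(60 + (17/77 + 5/22)) = -53*(60 + 69/154) = -53*9309/154 = -493377/154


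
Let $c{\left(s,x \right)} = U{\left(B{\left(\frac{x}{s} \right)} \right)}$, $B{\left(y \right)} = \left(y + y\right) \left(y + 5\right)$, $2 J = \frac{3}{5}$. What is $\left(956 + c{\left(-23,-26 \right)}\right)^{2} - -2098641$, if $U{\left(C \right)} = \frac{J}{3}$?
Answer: $\frac{301276821}{100} \approx 3.0128 \cdot 10^{6}$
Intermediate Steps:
$J = \frac{3}{10}$ ($J = \frac{3 \cdot \frac{1}{5}}{2} = \frac{1}{2} \cdot \frac{3}{5} = \frac{3}{10} \approx 0.3$)
$B{\left(y \right)} = 2 y \left(5 + y\right)$
$U{\left(C \right)} = \frac{1}{10}$ ($U{\left(C \right)} = \frac{3}{10 \cdot 3} = \frac{3}{10} \cdot \frac{1}{3} = \frac{1}{10}$)
$c{\left(s,x \right)} = \frac{1}{10}$
$\left(956 + c{\left(-23,-26 \right)}\right)^{2} - -2098641 = \left(956 + \frac{1}{10}\right)^{2} - -2098641 = \left(\frac{9561}{10}\right)^{2} + 2098641 = \frac{91412721}{100} + 2098641 = \frac{301276821}{100}$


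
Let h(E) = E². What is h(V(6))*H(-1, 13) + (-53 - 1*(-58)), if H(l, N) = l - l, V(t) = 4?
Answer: 5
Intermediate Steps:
H(l, N) = 0
h(V(6))*H(-1, 13) + (-53 - 1*(-58)) = 4²*0 + (-53 - 1*(-58)) = 16*0 + (-53 + 58) = 0 + 5 = 5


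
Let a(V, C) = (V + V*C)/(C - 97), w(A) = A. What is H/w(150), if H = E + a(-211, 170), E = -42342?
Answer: -1042349/3650 ≈ -285.58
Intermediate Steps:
a(V, C) = (V + C*V)/(-97 + C)
H = -3127047/73 (H = -42342 - 211*(1 + 170)/(-97 + 170) = -42342 - 211*171/73 = -42342 - 211*1/73*171 = -42342 - 36081/73 = -3127047/73 ≈ -42836.)
H/w(150) = -3127047/73/150 = -3127047/73*1/150 = -1042349/3650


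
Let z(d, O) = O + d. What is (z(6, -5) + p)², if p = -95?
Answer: 8836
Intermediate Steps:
(z(6, -5) + p)² = ((-5 + 6) - 95)² = (1 - 95)² = (-94)² = 8836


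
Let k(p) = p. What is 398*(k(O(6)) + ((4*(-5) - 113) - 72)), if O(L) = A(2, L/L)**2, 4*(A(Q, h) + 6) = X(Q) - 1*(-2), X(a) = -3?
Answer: -528345/8 ≈ -66043.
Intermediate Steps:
A(Q, h) = -25/4 (A(Q, h) = -6 + (-3 - 1*(-2))/4 = -6 + (-3 + 2)/4 = -6 + (1/4)*(-1) = -6 - 1/4 = -25/4)
O(L) = 625/16 (O(L) = (-25/4)**2 = 625/16)
398*(k(O(6)) + ((4*(-5) - 113) - 72)) = 398*(625/16 + ((4*(-5) - 113) - 72)) = 398*(625/16 + ((-20 - 113) - 72)) = 398*(625/16 + (-133 - 72)) = 398*(625/16 - 205) = 398*(-2655/16) = -528345/8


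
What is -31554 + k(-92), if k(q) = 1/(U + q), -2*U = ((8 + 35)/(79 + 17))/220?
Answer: -122622767382/3886123 ≈ -31554.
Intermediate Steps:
U = -43/42240 (U = -(8 + 35)/(79 + 17)/(2*220) = -43/96/(2*220) = -43*(1/96)/(2*220) = -43/(192*220) = -½*43/21120 = -43/42240 ≈ -0.0010180)
k(q) = 1/(-43/42240 + q)
-31554 + k(-92) = -31554 + 42240/(-43 + 42240*(-92)) = -31554 + 42240/(-43 - 3886080) = -31554 + 42240/(-3886123) = -31554 + 42240*(-1/3886123) = -31554 - 42240/3886123 = -122622767382/3886123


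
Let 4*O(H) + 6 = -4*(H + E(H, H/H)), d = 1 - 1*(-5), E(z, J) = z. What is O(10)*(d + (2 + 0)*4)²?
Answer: -4214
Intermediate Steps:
d = 6 (d = 1 + 5 = 6)
O(H) = -3/2 - 2*H (O(H) = -3/2 + (-4*(H + H))/4 = -3/2 + (-8*H)/4 = -3/2 - 2*H)
O(10)*(d + (2 + 0)*4)² = (-3/2 - 2*10)*(6 + (2 + 0)*4)² = (-3/2 - 20)*(6 + 2*4)² = -43*(6 + 8)²/2 = -43/2*14² = -43/2*196 = -4214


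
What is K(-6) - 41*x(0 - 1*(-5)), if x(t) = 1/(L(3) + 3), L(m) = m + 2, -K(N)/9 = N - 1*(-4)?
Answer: 103/8 ≈ 12.875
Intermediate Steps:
K(N) = -36 - 9*N (K(N) = -9*(N - 1*(-4)) = -9*(N + 4) = -9*(4 + N) = -36 - 9*N)
L(m) = 2 + m
x(t) = ⅛ (x(t) = 1/((2 + 3) + 3) = 1/(5 + 3) = 1/8 = ⅛)
K(-6) - 41*x(0 - 1*(-5)) = (-36 - 9*(-6)) - 41*⅛ = (-36 + 54) - 41/8 = 18 - 41/8 = 103/8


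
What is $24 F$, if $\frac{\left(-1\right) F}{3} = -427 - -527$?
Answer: $-7200$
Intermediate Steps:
$F = -300$ ($F = - 3 \left(-427 - -527\right) = - 3 \left(-427 + 527\right) = \left(-3\right) 100 = -300$)
$24 F = 24 \left(-300\right) = -7200$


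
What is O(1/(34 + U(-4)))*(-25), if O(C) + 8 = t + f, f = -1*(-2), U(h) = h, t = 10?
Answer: -100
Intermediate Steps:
f = 2
O(C) = 4 (O(C) = -8 + (10 + 2) = -8 + 12 = 4)
O(1/(34 + U(-4)))*(-25) = 4*(-25) = -100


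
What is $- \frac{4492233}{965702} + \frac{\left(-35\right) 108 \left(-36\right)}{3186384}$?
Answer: $- \frac{17380596357}{3770952698} \approx -4.6091$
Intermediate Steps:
$- \frac{4492233}{965702} + \frac{\left(-35\right) 108 \left(-36\right)}{3186384} = \left(-4492233\right) \frac{1}{965702} + \left(-3780\right) \left(-36\right) \frac{1}{3186384} = - \frac{264249}{56806} + 136080 \cdot \frac{1}{3186384} = - \frac{264249}{56806} + \frac{2835}{66383} = - \frac{17380596357}{3770952698}$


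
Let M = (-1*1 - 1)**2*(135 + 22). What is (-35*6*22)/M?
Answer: -1155/157 ≈ -7.3567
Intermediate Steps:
M = 628 (M = (-1 - 1)**2*157 = (-2)**2*157 = 4*157 = 628)
(-35*6*22)/M = (-35*6*22)/628 = -210*22*(1/628) = -4620*1/628 = -1155/157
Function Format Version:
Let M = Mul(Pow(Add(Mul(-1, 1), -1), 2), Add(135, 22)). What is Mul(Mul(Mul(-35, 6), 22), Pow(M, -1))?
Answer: Rational(-1155, 157) ≈ -7.3567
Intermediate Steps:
M = 628 (M = Mul(Pow(Add(-1, -1), 2), 157) = Mul(Pow(-2, 2), 157) = Mul(4, 157) = 628)
Mul(Mul(Mul(-35, 6), 22), Pow(M, -1)) = Mul(Mul(Mul(-35, 6), 22), Pow(628, -1)) = Mul(Mul(-210, 22), Rational(1, 628)) = Mul(-4620, Rational(1, 628)) = Rational(-1155, 157)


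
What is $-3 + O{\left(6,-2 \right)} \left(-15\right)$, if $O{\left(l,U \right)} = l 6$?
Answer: $-543$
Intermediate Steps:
$O{\left(l,U \right)} = 6 l$
$-3 + O{\left(6,-2 \right)} \left(-15\right) = -3 + 6 \cdot 6 \left(-15\right) = -3 + 36 \left(-15\right) = -3 - 540 = -543$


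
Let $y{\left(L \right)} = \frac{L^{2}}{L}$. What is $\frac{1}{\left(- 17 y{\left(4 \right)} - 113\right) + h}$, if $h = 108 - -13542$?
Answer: $\frac{1}{13469} \approx 7.4245 \cdot 10^{-5}$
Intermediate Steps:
$y{\left(L \right)} = L$
$h = 13650$ ($h = 108 + 13542 = 13650$)
$\frac{1}{\left(- 17 y{\left(4 \right)} - 113\right) + h} = \frac{1}{\left(\left(-17\right) 4 - 113\right) + 13650} = \frac{1}{\left(-68 - 113\right) + 13650} = \frac{1}{-181 + 13650} = \frac{1}{13469}$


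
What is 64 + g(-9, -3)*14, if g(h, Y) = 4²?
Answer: 288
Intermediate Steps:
g(h, Y) = 16
64 + g(-9, -3)*14 = 64 + 16*14 = 64 + 224 = 288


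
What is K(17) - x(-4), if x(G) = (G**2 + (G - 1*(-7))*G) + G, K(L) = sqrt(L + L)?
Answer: sqrt(34) ≈ 5.8309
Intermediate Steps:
K(L) = sqrt(2)*sqrt(L) (K(L) = sqrt(2*L) = sqrt(2)*sqrt(L))
x(G) = G + G**2 + G*(7 + G) (x(G) = (G**2 + (G + 7)*G) + G = (G**2 + (7 + G)*G) + G = (G**2 + G*(7 + G)) + G = G + G**2 + G*(7 + G))
K(17) - x(-4) = sqrt(2)*sqrt(17) - 2*(-4)*(4 - 4) = sqrt(34) - 2*(-4)*0 = sqrt(34) - 1*0 = sqrt(34) + 0 = sqrt(34)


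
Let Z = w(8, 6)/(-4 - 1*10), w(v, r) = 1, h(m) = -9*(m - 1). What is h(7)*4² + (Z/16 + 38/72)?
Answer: -1740769/2016 ≈ -863.48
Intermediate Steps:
h(m) = 9 - 9*m (h(m) = -9*(-1 + m) = 9 - 9*m)
Z = -1/14 (Z = 1/(-4 - 1*10) = 1/(-4 - 10) = 1/(-14) = 1*(-1/14) = -1/14 ≈ -0.071429)
h(7)*4² + (Z/16 + 38/72) = (9 - 9*7)*4² + (-1/14/16 + 38/72) = (9 - 63)*16 + (-1/14*1/16 + 38*(1/72)) = -54*16 + (-1/224 + 19/36) = -864 + 1055/2016 = -1740769/2016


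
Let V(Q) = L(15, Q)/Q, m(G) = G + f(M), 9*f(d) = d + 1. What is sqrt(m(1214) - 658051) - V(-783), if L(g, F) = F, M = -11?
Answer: -1 + I*sqrt(5911543)/3 ≈ -1.0 + 810.46*I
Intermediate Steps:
f(d) = 1/9 + d/9 (f(d) = (d + 1)/9 = (1 + d)/9 = 1/9 + d/9)
m(G) = -10/9 + G (m(G) = G + (1/9 + (1/9)*(-11)) = G + (1/9 - 11/9) = G - 10/9 = -10/9 + G)
V(Q) = 1 (V(Q) = Q/Q = 1)
sqrt(m(1214) - 658051) - V(-783) = sqrt((-10/9 + 1214) - 658051) - 1*1 = sqrt(10916/9 - 658051) - 1 = sqrt(-5911543/9) - 1 = I*sqrt(5911543)/3 - 1 = -1 + I*sqrt(5911543)/3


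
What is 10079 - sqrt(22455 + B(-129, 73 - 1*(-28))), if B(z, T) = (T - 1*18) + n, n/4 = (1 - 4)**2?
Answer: 10079 - sqrt(22574) ≈ 9928.8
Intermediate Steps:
n = 36 (n = 4*(1 - 4)**2 = 4*(-3)**2 = 4*9 = 36)
B(z, T) = 18 + T (B(z, T) = (T - 1*18) + 36 = (T - 18) + 36 = (-18 + T) + 36 = 18 + T)
10079 - sqrt(22455 + B(-129, 73 - 1*(-28))) = 10079 - sqrt(22455 + (18 + (73 - 1*(-28)))) = 10079 - sqrt(22455 + (18 + (73 + 28))) = 10079 - sqrt(22455 + (18 + 101)) = 10079 - sqrt(22455 + 119) = 10079 - sqrt(22574)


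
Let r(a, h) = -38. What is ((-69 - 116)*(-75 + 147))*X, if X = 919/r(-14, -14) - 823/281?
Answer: 1928156580/5339 ≈ 3.6115e+5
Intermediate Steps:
X = -289513/10678 (X = 919/(-38) - 823/281 = 919*(-1/38) - 823*1/281 = -919/38 - 823/281 = -289513/10678 ≈ -27.113)
((-69 - 116)*(-75 + 147))*X = ((-69 - 116)*(-75 + 147))*(-289513/10678) = -185*72*(-289513/10678) = -13320*(-289513/10678) = 1928156580/5339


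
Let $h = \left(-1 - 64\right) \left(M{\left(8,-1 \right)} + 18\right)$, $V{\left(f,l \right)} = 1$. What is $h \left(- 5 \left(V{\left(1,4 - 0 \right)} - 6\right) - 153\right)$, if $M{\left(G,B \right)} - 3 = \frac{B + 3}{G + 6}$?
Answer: $\frac{1231360}{7} \approx 1.7591 \cdot 10^{5}$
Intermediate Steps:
$M{\left(G,B \right)} = 3 + \frac{3 + B}{6 + G}$ ($M{\left(G,B \right)} = 3 + \frac{B + 3}{G + 6} = 3 + \frac{3 + B}{6 + G}$)
$h = - \frac{9620}{7}$ ($h = \left(-1 - 64\right) \left(\frac{21 - 1 + 3 \cdot 8}{6 + 8} + 18\right) = - 65 \left(\frac{21 - 1 + 24}{14} + 18\right) = - 65 \left(\frac{1}{14} \cdot 44 + 18\right) = - 65 \left(\frac{22}{7} + 18\right) = \left(-65\right) \frac{148}{7} = - \frac{9620}{7} \approx -1374.3$)
$h \left(- 5 \left(V{\left(1,4 - 0 \right)} - 6\right) - 153\right) = - \frac{9620 \left(- 5 \left(1 - 6\right) - 153\right)}{7} = - \frac{9620 \left(\left(-5\right) \left(-5\right) - 153\right)}{7} = - \frac{9620 \left(25 - 153\right)}{7} = \left(- \frac{9620}{7}\right) \left(-128\right) = \frac{1231360}{7}$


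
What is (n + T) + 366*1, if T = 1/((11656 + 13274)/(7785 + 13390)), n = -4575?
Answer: -20981839/4986 ≈ -4208.1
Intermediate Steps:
T = 4235/4986 (T = 1/(24930/21175) = 1/(24930*(1/21175)) = 1/(4986/4235) = 4235/4986 ≈ 0.84938)
(n + T) + 366*1 = (-4575 + 4235/4986) + 366*1 = -22806715/4986 + 366 = -20981839/4986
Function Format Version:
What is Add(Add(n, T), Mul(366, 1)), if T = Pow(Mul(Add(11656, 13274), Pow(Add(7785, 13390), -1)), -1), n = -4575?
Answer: Rational(-20981839, 4986) ≈ -4208.1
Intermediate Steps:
T = Rational(4235, 4986) (T = Pow(Mul(24930, Pow(21175, -1)), -1) = Pow(Mul(24930, Rational(1, 21175)), -1) = Pow(Rational(4986, 4235), -1) = Rational(4235, 4986) ≈ 0.84938)
Add(Add(n, T), Mul(366, 1)) = Add(Add(-4575, Rational(4235, 4986)), Mul(366, 1)) = Add(Rational(-22806715, 4986), 366) = Rational(-20981839, 4986)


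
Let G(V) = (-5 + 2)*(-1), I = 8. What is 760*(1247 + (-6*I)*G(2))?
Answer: 838280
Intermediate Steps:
G(V) = 3 (G(V) = -3*(-1) = 3)
760*(1247 + (-6*I)*G(2)) = 760*(1247 - 6*8*3) = 760*(1247 - 48*3) = 760*(1247 - 144) = 760*1103 = 838280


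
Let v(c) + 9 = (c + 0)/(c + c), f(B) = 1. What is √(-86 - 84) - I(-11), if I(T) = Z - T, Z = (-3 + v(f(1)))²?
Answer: -573/4 + I*√170 ≈ -143.25 + 13.038*I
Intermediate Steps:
v(c) = -17/2 (v(c) = -9 + (c + 0)/(c + c) = -9 + c/((2*c)) = -9 + c*(1/(2*c)) = -9 + ½ = -17/2)
Z = 529/4 (Z = (-3 - 17/2)² = (-23/2)² = 529/4 ≈ 132.25)
I(T) = 529/4 - T
√(-86 - 84) - I(-11) = √(-86 - 84) - (529/4 - 1*(-11)) = √(-170) - (529/4 + 11) = I*√170 - 1*573/4 = I*√170 - 573/4 = -573/4 + I*√170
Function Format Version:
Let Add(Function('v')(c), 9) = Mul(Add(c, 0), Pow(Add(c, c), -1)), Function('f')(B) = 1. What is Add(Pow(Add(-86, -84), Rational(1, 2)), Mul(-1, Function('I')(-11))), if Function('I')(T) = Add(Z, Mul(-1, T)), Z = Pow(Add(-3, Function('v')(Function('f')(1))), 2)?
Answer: Add(Rational(-573, 4), Mul(I, Pow(170, Rational(1, 2)))) ≈ Add(-143.25, Mul(13.038, I))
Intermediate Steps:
Function('v')(c) = Rational(-17, 2) (Function('v')(c) = Add(-9, Mul(Add(c, 0), Pow(Add(c, c), -1))) = Add(-9, Mul(c, Pow(Mul(2, c), -1))) = Add(-9, Mul(c, Mul(Rational(1, 2), Pow(c, -1)))) = Add(-9, Rational(1, 2)) = Rational(-17, 2))
Z = Rational(529, 4) (Z = Pow(Add(-3, Rational(-17, 2)), 2) = Pow(Rational(-23, 2), 2) = Rational(529, 4) ≈ 132.25)
Function('I')(T) = Add(Rational(529, 4), Mul(-1, T))
Add(Pow(Add(-86, -84), Rational(1, 2)), Mul(-1, Function('I')(-11))) = Add(Pow(Add(-86, -84), Rational(1, 2)), Mul(-1, Add(Rational(529, 4), Mul(-1, -11)))) = Add(Pow(-170, Rational(1, 2)), Mul(-1, Add(Rational(529, 4), 11))) = Add(Mul(I, Pow(170, Rational(1, 2))), Mul(-1, Rational(573, 4))) = Add(Mul(I, Pow(170, Rational(1, 2))), Rational(-573, 4)) = Add(Rational(-573, 4), Mul(I, Pow(170, Rational(1, 2))))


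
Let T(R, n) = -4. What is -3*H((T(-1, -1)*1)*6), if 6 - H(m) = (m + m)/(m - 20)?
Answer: -162/11 ≈ -14.727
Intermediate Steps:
H(m) = 6 - 2*m/(-20 + m) (H(m) = 6 - (m + m)/(m - 20) = 6 - 2*m/(-20 + m))
-3*H((T(-1, -1)*1)*6) = -12*(-30 - 4*1*6)/(-20 - 4*1*6) = -12*(-30 - 4*6)/(-20 - 4*6) = -12*(-30 - 24)/(-20 - 24) = -12*(-54)/(-44) = -12*(-1)*(-54)/44 = -3*54/11 = -162/11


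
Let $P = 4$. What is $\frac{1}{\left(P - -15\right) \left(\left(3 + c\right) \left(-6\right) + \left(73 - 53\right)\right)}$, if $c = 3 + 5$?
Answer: $- \frac{1}{874} \approx -0.0011442$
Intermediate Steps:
$c = 8$
$\frac{1}{\left(P - -15\right) \left(\left(3 + c\right) \left(-6\right) + \left(73 - 53\right)\right)} = \frac{1}{\left(4 - -15\right) \left(\left(3 + 8\right) \left(-6\right) + \left(73 - 53\right)\right)} = \frac{1}{\left(4 + 15\right) \left(11 \left(-6\right) + 20\right)} = \frac{1}{19 \left(-66 + 20\right)} = \frac{1}{19 \left(-46\right)} = \frac{1}{-874} = - \frac{1}{874}$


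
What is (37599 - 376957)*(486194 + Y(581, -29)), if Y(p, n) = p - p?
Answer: -164993823452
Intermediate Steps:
Y(p, n) = 0
(37599 - 376957)*(486194 + Y(581, -29)) = (37599 - 376957)*(486194 + 0) = -339358*486194 = -164993823452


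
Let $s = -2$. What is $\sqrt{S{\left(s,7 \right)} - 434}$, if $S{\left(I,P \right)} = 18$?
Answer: $4 i \sqrt{26} \approx 20.396 i$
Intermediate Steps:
$\sqrt{S{\left(s,7 \right)} - 434} = \sqrt{18 - 434} = \sqrt{-416} = 4 i \sqrt{26}$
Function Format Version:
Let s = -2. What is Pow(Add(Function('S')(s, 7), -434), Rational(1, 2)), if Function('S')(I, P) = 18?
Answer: Mul(4, I, Pow(26, Rational(1, 2))) ≈ Mul(20.396, I)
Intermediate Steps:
Pow(Add(Function('S')(s, 7), -434), Rational(1, 2)) = Pow(Add(18, -434), Rational(1, 2)) = Pow(-416, Rational(1, 2)) = Mul(4, I, Pow(26, Rational(1, 2)))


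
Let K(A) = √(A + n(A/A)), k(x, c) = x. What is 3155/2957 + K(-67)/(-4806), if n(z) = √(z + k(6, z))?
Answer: 3155/2957 - √(-67 + √7)/4806 ≈ 1.067 - 0.0016692*I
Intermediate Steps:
n(z) = √(6 + z) (n(z) = √(z + 6) = √(6 + z))
K(A) = √(A + √7) (K(A) = √(A + √(6 + A/A)) = √(A + √(6 + 1)) = √(A + √7))
3155/2957 + K(-67)/(-4806) = 3155/2957 + √(-67 + √7)/(-4806) = 3155*(1/2957) + √(-67 + √7)*(-1/4806) = 3155/2957 - √(-67 + √7)/4806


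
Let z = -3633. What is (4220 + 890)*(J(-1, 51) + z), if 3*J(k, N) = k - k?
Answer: -18564630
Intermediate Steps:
J(k, N) = 0 (J(k, N) = (k - k)/3 = (⅓)*0 = 0)
(4220 + 890)*(J(-1, 51) + z) = (4220 + 890)*(0 - 3633) = 5110*(-3633) = -18564630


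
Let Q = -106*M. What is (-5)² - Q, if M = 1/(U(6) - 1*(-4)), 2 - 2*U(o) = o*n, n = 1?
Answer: 78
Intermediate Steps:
U(o) = 1 - o/2
M = ½ (M = 1/((1 - ½*6) - 1*(-4)) = 1/((1 - 3) + 4) = 1/(-2 + 4) = 1/2 = ½ ≈ 0.50000)
Q = -53 (Q = -106*½ = -53)
(-5)² - Q = (-5)² - 1*(-53) = 25 + 53 = 78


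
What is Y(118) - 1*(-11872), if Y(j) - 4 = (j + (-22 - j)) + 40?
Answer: 11894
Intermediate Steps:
Y(j) = 22 (Y(j) = 4 + ((j + (-22 - j)) + 40) = 4 + (-22 + 40) = 4 + 18 = 22)
Y(118) - 1*(-11872) = 22 - 1*(-11872) = 22 + 11872 = 11894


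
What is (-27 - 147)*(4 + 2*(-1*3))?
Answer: 348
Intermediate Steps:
(-27 - 147)*(4 + 2*(-1*3)) = -174*(4 + 2*(-3)) = -174*(4 - 6) = -174*(-2) = 348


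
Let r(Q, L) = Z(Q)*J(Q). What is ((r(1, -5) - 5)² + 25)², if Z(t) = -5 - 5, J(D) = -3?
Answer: 422500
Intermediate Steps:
Z(t) = -10
r(Q, L) = 30 (r(Q, L) = -10*(-3) = 30)
((r(1, -5) - 5)² + 25)² = ((30 - 5)² + 25)² = (25² + 25)² = (625 + 25)² = 650² = 422500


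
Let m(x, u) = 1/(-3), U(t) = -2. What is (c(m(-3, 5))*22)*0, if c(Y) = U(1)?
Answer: 0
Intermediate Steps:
m(x, u) = -⅓
c(Y) = -2
(c(m(-3, 5))*22)*0 = -2*22*0 = -44*0 = 0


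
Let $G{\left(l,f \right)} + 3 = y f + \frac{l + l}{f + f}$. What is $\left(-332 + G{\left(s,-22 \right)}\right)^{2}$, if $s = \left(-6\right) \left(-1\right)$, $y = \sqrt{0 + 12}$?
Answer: $\frac{14304112}{121} + 29504 \sqrt{3} \approx 1.6932 \cdot 10^{5}$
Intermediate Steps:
$y = 2 \sqrt{3}$ ($y = \sqrt{12} = 2 \sqrt{3} \approx 3.4641$)
$s = 6$
$G{\left(l,f \right)} = -3 + \frac{l}{f} + 2 f \sqrt{3}$ ($G{\left(l,f \right)} = -3 + \left(2 \sqrt{3} f + \frac{l + l}{f + f}\right) = -3 + \left(2 f \sqrt{3} + \frac{2 l}{2 f}\right) = -3 + \left(2 f \sqrt{3} + 2 l \frac{1}{2 f}\right) = -3 + \left(2 f \sqrt{3} + \frac{l}{f}\right) = -3 + \left(\frac{l}{f} + 2 f \sqrt{3}\right) = -3 + \frac{l}{f} + 2 f \sqrt{3}$)
$\left(-332 + G{\left(s,-22 \right)}\right)^{2} = \left(-332 + \left(-3 + \frac{6}{-22} + 2 \left(-22\right) \sqrt{3}\right)\right)^{2} = \left(-332 - \left(\frac{36}{11} + 44 \sqrt{3}\right)\right)^{2} = \left(- \frac{3688}{11} - 44 \sqrt{3}\right)^{2}$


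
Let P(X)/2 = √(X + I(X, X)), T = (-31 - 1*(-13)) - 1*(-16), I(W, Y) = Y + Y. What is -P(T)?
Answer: -2*I*√6 ≈ -4.899*I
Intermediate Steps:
I(W, Y) = 2*Y
T = -2 (T = (-31 + 13) + 16 = -18 + 16 = -2)
P(X) = 2*√3*√X (P(X) = 2*√(X + 2*X) = 2*√(3*X) = 2*(√3*√X) = 2*√3*√X)
-P(T) = -2*√3*√(-2) = -2*√3*I*√2 = -2*I*√6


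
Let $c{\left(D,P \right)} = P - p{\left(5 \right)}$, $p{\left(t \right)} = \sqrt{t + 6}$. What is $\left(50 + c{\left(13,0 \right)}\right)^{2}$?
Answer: $\left(50 - \sqrt{11}\right)^{2} \approx 2179.3$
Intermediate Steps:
$p{\left(t \right)} = \sqrt{6 + t}$
$c{\left(D,P \right)} = P - \sqrt{11}$ ($c{\left(D,P \right)} = P - \sqrt{6 + 5} = P - \sqrt{11}$)
$\left(50 + c{\left(13,0 \right)}\right)^{2} = \left(50 + \left(0 - \sqrt{11}\right)\right)^{2} = \left(50 - \sqrt{11}\right)^{2}$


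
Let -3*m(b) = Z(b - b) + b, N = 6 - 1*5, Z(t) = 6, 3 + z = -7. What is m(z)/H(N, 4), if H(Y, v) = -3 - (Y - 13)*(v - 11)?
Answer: -4/261 ≈ -0.015326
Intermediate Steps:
z = -10 (z = -3 - 7 = -10)
N = 1 (N = 6 - 5 = 1)
m(b) = -2 - b/3 (m(b) = -(6 + b)/3 = -2 - b/3)
H(Y, v) = -3 - (-13 + Y)*(-11 + v)
m(z)/H(N, 4) = (-2 - ⅓*(-10))/(-146 + 11*1 + 13*4 - 1*1*4) = (-2 + 10/3)/(-146 + 11 + 52 - 4) = (4/3)/(-87) = (4/3)*(-1/87) = -4/261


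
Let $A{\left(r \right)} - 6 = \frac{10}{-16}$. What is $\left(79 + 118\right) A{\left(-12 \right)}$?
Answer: $\frac{8471}{8} \approx 1058.9$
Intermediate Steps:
$A{\left(r \right)} = \frac{43}{8}$ ($A{\left(r \right)} = 6 + \frac{10}{-16} = 6 + 10 \left(- \frac{1}{16}\right) = 6 - \frac{5}{8} = \frac{43}{8}$)
$\left(79 + 118\right) A{\left(-12 \right)} = \left(79 + 118\right) \frac{43}{8} = 197 \cdot \frac{43}{8} = \frac{8471}{8}$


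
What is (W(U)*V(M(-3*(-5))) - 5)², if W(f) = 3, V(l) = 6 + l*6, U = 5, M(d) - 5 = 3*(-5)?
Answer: 27889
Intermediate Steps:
M(d) = -10 (M(d) = 5 + 3*(-5) = 5 - 15 = -10)
V(l) = 6 + 6*l
(W(U)*V(M(-3*(-5))) - 5)² = (3*(6 + 6*(-10)) - 5)² = (3*(6 - 60) - 5)² = (3*(-54) - 5)² = (-162 - 5)² = (-167)² = 27889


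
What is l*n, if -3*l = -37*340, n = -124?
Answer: -1559920/3 ≈ -5.1997e+5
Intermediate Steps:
l = 12580/3 (l = -(-37)*340/3 = -⅓*(-12580) = 12580/3 ≈ 4193.3)
l*n = (12580/3)*(-124) = -1559920/3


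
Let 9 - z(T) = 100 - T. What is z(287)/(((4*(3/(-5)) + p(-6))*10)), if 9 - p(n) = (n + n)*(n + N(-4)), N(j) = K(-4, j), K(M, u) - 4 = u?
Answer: -98/327 ≈ -0.29969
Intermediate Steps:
K(M, u) = 4 + u
z(T) = -91 + T (z(T) = 9 - (100 - T) = 9 + (-100 + T) = -91 + T)
N(j) = 4 + j
p(n) = 9 - 2*n² (p(n) = 9 - (n + n)*(n + (4 - 4)) = 9 - 2*n*(n + 0) = 9 - 2*n*n = 9 - 2*n²)
z(287)/(((4*(3/(-5)) + p(-6))*10)) = (-91 + 287)/(((4*(3/(-5)) + (9 - 2*(-6)²))*10)) = 196/(((4*(3*(-⅕)) + (9 - 2*36))*10)) = 196/(((4*(-⅗) + (9 - 72))*10)) = 196/(((-12/5 - 63)*10)) = 196/((-327/5*10)) = 196/(-654) = 196*(-1/654) = -98/327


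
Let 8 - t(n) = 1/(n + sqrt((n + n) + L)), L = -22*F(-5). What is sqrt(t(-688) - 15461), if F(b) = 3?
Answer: sqrt((10631663 - 15453*I*sqrt(1442))/(-688 + I*sqrt(1442))) ≈ 0.e-7 + 124.31*I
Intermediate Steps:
L = -66 (L = -22*3 = -66)
t(n) = 8 - 1/(n + sqrt(-66 + 2*n)) (t(n) = 8 - 1/(n + sqrt((n + n) - 66)) = 8 - 1/(n + sqrt(2*n - 66)) = 8 - 1/(n + sqrt(-66 + 2*n)))
sqrt(t(-688) - 15461) = sqrt((-1 + 8*(-688) + 8*sqrt(-66 + 2*(-688)))/(-688 + sqrt(2)*sqrt(-33 - 688)) - 15461) = sqrt((-1 - 5504 + 8*sqrt(-66 - 1376))/(-688 + sqrt(2)*sqrt(-721)) - 15461) = sqrt((-1 - 5504 + 8*sqrt(-1442))/(-688 + sqrt(2)*(I*sqrt(721))) - 15461) = sqrt((-1 - 5504 + 8*(I*sqrt(1442)))/(-688 + I*sqrt(1442)) - 15461) = sqrt((-1 - 5504 + 8*I*sqrt(1442))/(-688 + I*sqrt(1442)) - 15461) = sqrt((-5505 + 8*I*sqrt(1442))/(-688 + I*sqrt(1442)) - 15461) = sqrt(-15461 + (-5505 + 8*I*sqrt(1442))/(-688 + I*sqrt(1442)))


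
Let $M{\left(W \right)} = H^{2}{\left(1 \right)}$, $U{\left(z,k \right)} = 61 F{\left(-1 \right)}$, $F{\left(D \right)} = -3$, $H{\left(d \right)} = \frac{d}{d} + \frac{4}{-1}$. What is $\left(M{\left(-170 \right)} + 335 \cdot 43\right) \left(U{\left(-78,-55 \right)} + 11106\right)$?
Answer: $157444122$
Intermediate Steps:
$H{\left(d \right)} = -3$ ($H{\left(d \right)} = 1 + 4 \left(-1\right) = 1 - 4 = -3$)
$U{\left(z,k \right)} = -183$ ($U{\left(z,k \right)} = 61 \left(-3\right) = -183$)
$M{\left(W \right)} = 9$ ($M{\left(W \right)} = \left(-3\right)^{2} = 9$)
$\left(M{\left(-170 \right)} + 335 \cdot 43\right) \left(U{\left(-78,-55 \right)} + 11106\right) = \left(9 + 335 \cdot 43\right) \left(-183 + 11106\right) = \left(9 + 14405\right) 10923 = 14414 \cdot 10923 = 157444122$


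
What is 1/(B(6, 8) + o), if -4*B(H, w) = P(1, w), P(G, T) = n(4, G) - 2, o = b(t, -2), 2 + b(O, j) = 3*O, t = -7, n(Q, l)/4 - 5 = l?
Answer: -2/57 ≈ -0.035088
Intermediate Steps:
n(Q, l) = 20 + 4*l
b(O, j) = -2 + 3*O
o = -23 (o = -2 + 3*(-7) = -2 - 21 = -23)
P(G, T) = 18 + 4*G (P(G, T) = (20 + 4*G) - 2 = 18 + 4*G)
B(H, w) = -11/2 (B(H, w) = -(18 + 4*1)/4 = -(18 + 4)/4 = -¼*22 = -11/2)
1/(B(6, 8) + o) = 1/(-11/2 - 23) = 1/(-57/2) = -2/57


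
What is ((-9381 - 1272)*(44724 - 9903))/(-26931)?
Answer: 123649371/8977 ≈ 13774.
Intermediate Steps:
((-9381 - 1272)*(44724 - 9903))/(-26931) = -10653*34821*(-1/26931) = -370948113*(-1/26931) = 123649371/8977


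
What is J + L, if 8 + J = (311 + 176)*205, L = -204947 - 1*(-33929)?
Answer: -71191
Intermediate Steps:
L = -171018 (L = -204947 + 33929 = -171018)
J = 99827 (J = -8 + (311 + 176)*205 = -8 + 487*205 = -8 + 99835 = 99827)
J + L = 99827 - 171018 = -71191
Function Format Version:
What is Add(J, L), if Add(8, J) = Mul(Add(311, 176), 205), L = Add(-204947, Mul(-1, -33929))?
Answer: -71191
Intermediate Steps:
L = -171018 (L = Add(-204947, 33929) = -171018)
J = 99827 (J = Add(-8, Mul(Add(311, 176), 205)) = Add(-8, Mul(487, 205)) = Add(-8, 99835) = 99827)
Add(J, L) = Add(99827, -171018) = -71191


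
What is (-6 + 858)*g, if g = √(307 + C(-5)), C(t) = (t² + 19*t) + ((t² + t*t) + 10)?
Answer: 2556*√33 ≈ 14683.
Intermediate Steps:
C(t) = 10 + 3*t² + 19*t (C(t) = (t² + 19*t) + ((t² + t²) + 10) = (t² + 19*t) + (2*t² + 10) = (t² + 19*t) + (10 + 2*t²) = 10 + 3*t² + 19*t)
g = 3*√33 (g = √(307 + (10 + 3*(-5)² + 19*(-5))) = √(307 + (10 + 3*25 - 95)) = √(307 + (10 + 75 - 95)) = √(307 - 10) = √297 = 3*√33 ≈ 17.234)
(-6 + 858)*g = (-6 + 858)*(3*√33) = 852*(3*√33) = 2556*√33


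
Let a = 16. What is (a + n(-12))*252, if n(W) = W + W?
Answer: -2016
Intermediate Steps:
n(W) = 2*W
(a + n(-12))*252 = (16 + 2*(-12))*252 = (16 - 24)*252 = -8*252 = -2016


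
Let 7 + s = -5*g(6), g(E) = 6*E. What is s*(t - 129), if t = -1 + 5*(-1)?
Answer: 25245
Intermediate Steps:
t = -6 (t = -1 - 5 = -6)
s = -187 (s = -7 - 30*6 = -7 - 5*36 = -7 - 180 = -187)
s*(t - 129) = -187*(-6 - 129) = -187*(-135) = 25245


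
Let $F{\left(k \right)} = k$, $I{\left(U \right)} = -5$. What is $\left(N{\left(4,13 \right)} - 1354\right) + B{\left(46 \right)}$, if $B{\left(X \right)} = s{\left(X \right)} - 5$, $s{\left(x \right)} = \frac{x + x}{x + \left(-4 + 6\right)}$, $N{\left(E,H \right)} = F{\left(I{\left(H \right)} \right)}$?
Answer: $- \frac{16345}{12} \approx -1362.1$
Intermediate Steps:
$N{\left(E,H \right)} = -5$
$s{\left(x \right)} = \frac{2 x}{2 + x}$ ($s{\left(x \right)} = \frac{2 x}{x + 2} = \frac{2 x}{2 + x}$)
$B{\left(X \right)} = -5 + \frac{2 X}{2 + X}$ ($B{\left(X \right)} = \frac{2 X}{2 + X} - 5 = -5 + \frac{2 X}{2 + X}$)
$\left(N{\left(4,13 \right)} - 1354\right) + B{\left(46 \right)} = \left(-5 - 1354\right) + \frac{-10 - 138}{2 + 46} = -1359 + \frac{-10 - 138}{48} = -1359 + \frac{1}{48} \left(-148\right) = -1359 - \frac{37}{12} = - \frac{16345}{12}$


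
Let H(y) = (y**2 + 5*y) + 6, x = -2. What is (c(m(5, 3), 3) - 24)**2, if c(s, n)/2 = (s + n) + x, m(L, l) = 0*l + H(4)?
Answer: 3844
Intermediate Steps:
H(y) = 6 + y**2 + 5*y
m(L, l) = 42 (m(L, l) = 0*l + (6 + 4**2 + 5*4) = 0 + (6 + 16 + 20) = 0 + 42 = 42)
c(s, n) = -4 + 2*n + 2*s (c(s, n) = 2*((s + n) - 2) = 2*((n + s) - 2) = 2*(-2 + n + s) = -4 + 2*n + 2*s)
(c(m(5, 3), 3) - 24)**2 = ((-4 + 2*3 + 2*42) - 24)**2 = ((-4 + 6 + 84) - 24)**2 = (86 - 24)**2 = 62**2 = 3844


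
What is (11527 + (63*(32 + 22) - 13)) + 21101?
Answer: 36017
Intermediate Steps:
(11527 + (63*(32 + 22) - 13)) + 21101 = (11527 + (63*54 - 13)) + 21101 = (11527 + (3402 - 13)) + 21101 = (11527 + 3389) + 21101 = 14916 + 21101 = 36017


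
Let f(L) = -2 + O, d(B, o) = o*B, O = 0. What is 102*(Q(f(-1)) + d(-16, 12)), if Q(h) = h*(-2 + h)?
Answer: -18768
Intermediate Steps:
d(B, o) = B*o
f(L) = -2 (f(L) = -2 + 0 = -2)
102*(Q(f(-1)) + d(-16, 12)) = 102*(-2*(-2 - 2) - 16*12) = 102*(-2*(-4) - 192) = 102*(8 - 192) = 102*(-184) = -18768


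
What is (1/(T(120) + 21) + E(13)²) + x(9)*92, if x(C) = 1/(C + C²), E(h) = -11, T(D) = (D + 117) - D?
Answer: 252601/2070 ≈ 122.03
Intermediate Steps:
T(D) = 117 (T(D) = (117 + D) - D = 117)
(1/(T(120) + 21) + E(13)²) + x(9)*92 = (1/(117 + 21) + (-11)²) + (1/(9*(1 + 9)))*92 = (1/138 + 121) + ((⅑)/10)*92 = (1/138 + 121) + ((⅑)*(⅒))*92 = 16699/138 + (1/90)*92 = 16699/138 + 46/45 = 252601/2070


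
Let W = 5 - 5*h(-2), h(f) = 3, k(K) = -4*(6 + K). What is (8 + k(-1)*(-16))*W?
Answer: -3280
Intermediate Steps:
k(K) = -24 - 4*K
W = -10 (W = 5 - 5*3 = 5 - 15 = -10)
(8 + k(-1)*(-16))*W = (8 + (-24 - 4*(-1))*(-16))*(-10) = (8 + (-24 + 4)*(-16))*(-10) = (8 - 20*(-16))*(-10) = (8 + 320)*(-10) = 328*(-10) = -3280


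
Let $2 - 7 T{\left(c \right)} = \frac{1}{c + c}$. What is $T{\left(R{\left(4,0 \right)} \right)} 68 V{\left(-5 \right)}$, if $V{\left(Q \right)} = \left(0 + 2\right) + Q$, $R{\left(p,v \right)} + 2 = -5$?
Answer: $- \frac{2958}{49} \approx -60.367$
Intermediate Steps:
$R{\left(p,v \right)} = -7$ ($R{\left(p,v \right)} = -2 - 5 = -7$)
$T{\left(c \right)} = \frac{2}{7} - \frac{1}{14 c}$ ($T{\left(c \right)} = \frac{2}{7} - \frac{1}{7 \left(c + c\right)} = \frac{2}{7} - \frac{1}{7 \cdot 2 c} = \frac{2}{7} - \frac{\frac{1}{2} \frac{1}{c}}{7} = \frac{2}{7} - \frac{1}{14 c}$)
$V{\left(Q \right)} = 2 + Q$
$T{\left(R{\left(4,0 \right)} \right)} 68 V{\left(-5 \right)} = \frac{-1 + 4 \left(-7\right)}{14 \left(-7\right)} 68 \left(2 - 5\right) = \frac{1}{14} \left(- \frac{1}{7}\right) \left(-1 - 28\right) 68 \left(-3\right) = \frac{1}{14} \left(- \frac{1}{7}\right) \left(-29\right) 68 \left(-3\right) = \frac{29}{98} \cdot 68 \left(-3\right) = \frac{986}{49} \left(-3\right) = - \frac{2958}{49}$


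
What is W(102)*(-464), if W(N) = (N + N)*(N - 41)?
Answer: -5774016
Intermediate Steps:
W(N) = 2*N*(-41 + N) (W(N) = (2*N)*(-41 + N) = 2*N*(-41 + N))
W(102)*(-464) = (2*102*(-41 + 102))*(-464) = (2*102*61)*(-464) = 12444*(-464) = -5774016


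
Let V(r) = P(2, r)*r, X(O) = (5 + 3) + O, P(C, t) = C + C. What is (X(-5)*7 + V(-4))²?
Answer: 25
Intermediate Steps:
P(C, t) = 2*C
X(O) = 8 + O
V(r) = 4*r (V(r) = (2*2)*r = 4*r)
(X(-5)*7 + V(-4))² = ((8 - 5)*7 + 4*(-4))² = (3*7 - 16)² = (21 - 16)² = 5² = 25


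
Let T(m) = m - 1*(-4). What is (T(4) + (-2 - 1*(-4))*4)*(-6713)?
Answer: -107408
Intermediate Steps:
T(m) = 4 + m (T(m) = m + 4 = 4 + m)
(T(4) + (-2 - 1*(-4))*4)*(-6713) = ((4 + 4) + (-2 - 1*(-4))*4)*(-6713) = (8 + (-2 + 4)*4)*(-6713) = (8 + 2*4)*(-6713) = (8 + 8)*(-6713) = 16*(-6713) = -107408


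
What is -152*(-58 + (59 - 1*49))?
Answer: 7296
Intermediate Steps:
-152*(-58 + (59 - 1*49)) = -152*(-58 + (59 - 49)) = -152*(-58 + 10) = -152*(-48) = 7296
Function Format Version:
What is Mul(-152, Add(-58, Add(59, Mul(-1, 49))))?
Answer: 7296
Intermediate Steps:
Mul(-152, Add(-58, Add(59, Mul(-1, 49)))) = Mul(-152, Add(-58, Add(59, -49))) = Mul(-152, Add(-58, 10)) = Mul(-152, -48) = 7296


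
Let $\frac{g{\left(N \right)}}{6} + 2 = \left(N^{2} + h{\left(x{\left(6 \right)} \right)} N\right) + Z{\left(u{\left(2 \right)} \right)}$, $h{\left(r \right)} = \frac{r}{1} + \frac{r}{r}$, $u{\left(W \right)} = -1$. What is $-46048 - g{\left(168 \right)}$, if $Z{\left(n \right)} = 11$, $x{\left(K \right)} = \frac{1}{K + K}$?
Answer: $-216538$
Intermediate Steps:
$x{\left(K \right)} = \frac{1}{2 K}$
$h{\left(r \right)} = 1 + r$ ($h{\left(r \right)} = r 1 + 1 = r + 1 = 1 + r$)
$g{\left(N \right)} = 54 + 6 N^{2} + \frac{13 N}{2}$ ($g{\left(N \right)} = -12 + 6 \left(\left(N^{2} + \left(1 + \frac{1}{2 \cdot 6}\right) N\right) + 11\right) = -12 + 6 \left(\left(N^{2} + \left(1 + \frac{1}{2} \cdot \frac{1}{6}\right) N\right) + 11\right) = -12 + 6 \left(\left(N^{2} + \left(1 + \frac{1}{12}\right) N\right) + 11\right) = -12 + 6 \left(\left(N^{2} + \frac{13 N}{12}\right) + 11\right) = -12 + 6 \left(11 + N^{2} + \frac{13 N}{12}\right) = -12 + \left(66 + 6 N^{2} + \frac{13 N}{2}\right) = 54 + 6 N^{2} + \frac{13 N}{2}$)
$-46048 - g{\left(168 \right)} = -46048 - \left(54 + 6 \cdot 168^{2} + \frac{13}{2} \cdot 168\right) = -46048 - \left(54 + 6 \cdot 28224 + 1092\right) = -46048 - \left(54 + 169344 + 1092\right) = -46048 - 170490 = -216538$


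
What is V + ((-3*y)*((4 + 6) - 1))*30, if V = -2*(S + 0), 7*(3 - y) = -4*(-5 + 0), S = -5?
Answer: -740/7 ≈ -105.71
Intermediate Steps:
y = ⅐ (y = 3 - (-4)*(-5 + 0)/7 = 3 - (-4)*(-5)/7 = 3 - ⅐*20 = 3 - 20/7 = ⅐ ≈ 0.14286)
V = 10 (V = -2*(-5 + 0) = -2*(-5) = 10)
V + ((-3*y)*((4 + 6) - 1))*30 = 10 + ((-3*⅐)*((4 + 6) - 1))*30 = 10 - 3*(10 - 1)/7*30 = 10 - 3/7*9*30 = 10 - 27/7*30 = 10 - 810/7 = -740/7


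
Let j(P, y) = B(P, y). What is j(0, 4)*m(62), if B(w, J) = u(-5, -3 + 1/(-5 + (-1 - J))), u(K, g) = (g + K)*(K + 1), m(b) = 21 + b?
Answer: 13446/5 ≈ 2689.2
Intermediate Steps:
u(K, g) = (1 + K)*(K + g) (u(K, g) = (K + g)*(1 + K) = (1 + K)*(K + g))
B(w, J) = 32 - 4/(-6 - J) (B(w, J) = -5 + (-3 + 1/(-5 + (-1 - J))) + (-5)² - 5*(-3 + 1/(-5 + (-1 - J))) = -5 + (-3 + 1/(-6 - J)) + 25 - 5*(-3 + 1/(-6 - J)) = -5 + (-3 + 1/(-6 - J)) + 25 + (15 - 5/(-6 - J)) = 32 - 4/(-6 - J))
j(P, y) = 4*(49 + 8*y)/(6 + y)
j(0, 4)*m(62) = (4*(49 + 8*4)/(6 + 4))*(21 + 62) = (4*(49 + 32)/10)*83 = (4*(⅒)*81)*83 = (162/5)*83 = 13446/5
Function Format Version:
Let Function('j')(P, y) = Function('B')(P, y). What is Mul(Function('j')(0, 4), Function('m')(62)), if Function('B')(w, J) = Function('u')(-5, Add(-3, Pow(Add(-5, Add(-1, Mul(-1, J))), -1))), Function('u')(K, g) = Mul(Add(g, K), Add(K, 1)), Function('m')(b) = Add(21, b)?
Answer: Rational(13446, 5) ≈ 2689.2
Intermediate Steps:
Function('u')(K, g) = Mul(Add(1, K), Add(K, g)) (Function('u')(K, g) = Mul(Add(K, g), Add(1, K)) = Mul(Add(1, K), Add(K, g)))
Function('B')(w, J) = Add(32, Mul(-4, Pow(Add(-6, Mul(-1, J)), -1))) (Function('B')(w, J) = Add(-5, Add(-3, Pow(Add(-5, Add(-1, Mul(-1, J))), -1)), Pow(-5, 2), Mul(-5, Add(-3, Pow(Add(-5, Add(-1, Mul(-1, J))), -1)))) = Add(-5, Add(-3, Pow(Add(-6, Mul(-1, J)), -1)), 25, Mul(-5, Add(-3, Pow(Add(-6, Mul(-1, J)), -1)))) = Add(-5, Add(-3, Pow(Add(-6, Mul(-1, J)), -1)), 25, Add(15, Mul(-5, Pow(Add(-6, Mul(-1, J)), -1)))) = Add(32, Mul(-4, Pow(Add(-6, Mul(-1, J)), -1))))
Function('j')(P, y) = Mul(4, Pow(Add(6, y), -1), Add(49, Mul(8, y)))
Mul(Function('j')(0, 4), Function('m')(62)) = Mul(Mul(4, Pow(Add(6, 4), -1), Add(49, Mul(8, 4))), Add(21, 62)) = Mul(Mul(4, Pow(10, -1), Add(49, 32)), 83) = Mul(Mul(4, Rational(1, 10), 81), 83) = Mul(Rational(162, 5), 83) = Rational(13446, 5)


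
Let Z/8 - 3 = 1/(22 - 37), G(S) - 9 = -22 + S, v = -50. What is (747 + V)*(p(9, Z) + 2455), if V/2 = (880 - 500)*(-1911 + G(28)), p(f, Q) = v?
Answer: -3463712265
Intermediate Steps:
G(S) = -13 + S (G(S) = 9 + (-22 + S) = -13 + S)
Z = 352/15 (Z = 24 + 8/(22 - 37) = 24 + 8/(-15) = 24 + 8*(-1/15) = 24 - 8/15 = 352/15 ≈ 23.467)
p(f, Q) = -50
V = -1440960 (V = 2*((880 - 500)*(-1911 + (-13 + 28))) = 2*(380*(-1911 + 15)) = 2*(380*(-1896)) = 2*(-720480) = -1440960)
(747 + V)*(p(9, Z) + 2455) = (747 - 1440960)*(-50 + 2455) = -1440213*2405 = -3463712265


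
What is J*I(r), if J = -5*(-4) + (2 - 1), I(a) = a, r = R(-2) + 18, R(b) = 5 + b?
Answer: 441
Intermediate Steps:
r = 21 (r = (5 - 2) + 18 = 3 + 18 = 21)
J = 21 (J = 20 + 1 = 21)
J*I(r) = 21*21 = 441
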